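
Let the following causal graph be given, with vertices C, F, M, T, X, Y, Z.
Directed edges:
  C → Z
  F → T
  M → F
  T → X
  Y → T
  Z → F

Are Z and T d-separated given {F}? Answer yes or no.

Bayes-Ball from Z | {F} reaches {C,M}.
T ∉ reach(Z|{F}) ⇒ Z ⊥ T | {F}.

Yes — Z ⊥ T | {F}.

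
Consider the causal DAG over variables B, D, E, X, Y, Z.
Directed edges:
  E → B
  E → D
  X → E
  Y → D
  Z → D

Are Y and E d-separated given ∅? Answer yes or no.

Yes — Y ⊥ E | ∅.

Bayes-Ball from Y | ∅ reaches {D}.
E ∉ reach(Y|∅) ⇒ Y ⊥ E | ∅.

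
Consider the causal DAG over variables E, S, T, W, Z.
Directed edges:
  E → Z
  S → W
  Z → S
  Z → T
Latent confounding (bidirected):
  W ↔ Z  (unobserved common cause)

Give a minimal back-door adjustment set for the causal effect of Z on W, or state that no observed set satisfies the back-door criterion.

Z→W: no observed back-door set.

desc(Z)\{Z}={S,T,W}; candidates ⊆ {E}.
Z↔W: latent back-door arc(s) into Z.
size 0: {}; under {} Z still reaches {E,W} ∋ W.
size 1: {E}; under {E} Z still reaches {W} ∋ W.
Z↔W cannot be blocked by any observed set — no back-door set.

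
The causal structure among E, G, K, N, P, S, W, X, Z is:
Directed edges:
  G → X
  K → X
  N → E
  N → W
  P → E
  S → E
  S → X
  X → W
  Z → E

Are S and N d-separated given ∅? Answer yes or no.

Yes — S ⊥ N | ∅.

Bayes-Ball from S | ∅ reaches {E,W,X}.
N ∉ reach(S|∅) ⇒ S ⊥ N | ∅.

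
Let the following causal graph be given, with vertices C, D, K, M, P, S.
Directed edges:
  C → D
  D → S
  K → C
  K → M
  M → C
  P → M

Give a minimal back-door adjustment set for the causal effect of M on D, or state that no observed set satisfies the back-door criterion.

M→D: minimal back-door set {K}.

desc(M)\{M}={C,D,S}; candidates ⊆ {K,P}.
size 0: {}; under {} M still reaches {C,D,K,P,S} ∋ D.
{K}: M⊥D given {K} in G with M→· removed — back-door holds.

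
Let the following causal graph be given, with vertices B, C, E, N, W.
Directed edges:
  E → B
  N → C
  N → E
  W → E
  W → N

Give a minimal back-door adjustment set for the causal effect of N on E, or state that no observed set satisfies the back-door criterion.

N→E: minimal back-door set {W}.

desc(N)\{N}={B,C,E}; candidates ⊆ {W}.
size 0: {}; under {} N still reaches {B,E,W} ∋ E.
{W}: N⊥E given {W} in G with N→· removed — back-door holds.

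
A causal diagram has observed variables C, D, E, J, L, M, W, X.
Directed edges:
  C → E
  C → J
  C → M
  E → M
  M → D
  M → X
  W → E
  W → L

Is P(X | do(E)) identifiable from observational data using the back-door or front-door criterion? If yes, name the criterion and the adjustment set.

P(X|do(E)): backdoor, adjust for {C}.

desc(E)\{E}={D,M,X}; candidates ⊆ {C,J,L,W}.
size 0: {}; under {} E still reaches {C,D,J,L,M,W,X} ∋ X.
{C}: E⊥X given {C} in G with E→· removed — back-door holds.
P(X|do(E)) = Σ_{C} P(X|E,C)·P(C).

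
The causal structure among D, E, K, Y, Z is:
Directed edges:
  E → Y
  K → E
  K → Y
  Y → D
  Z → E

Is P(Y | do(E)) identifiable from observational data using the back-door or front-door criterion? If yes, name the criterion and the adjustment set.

desc(E)\{E}={D,Y}; candidates ⊆ {K,Z}.
size 0: {}; under {} E still reaches {D,K,Y,Z} ∋ Y.
{K}: E⊥Y given {K} in G with E→· removed — back-door holds.
P(Y|do(E)) = Σ_{K} P(Y|E,K)·P(K).

P(Y|do(E)): backdoor, adjust for {K}.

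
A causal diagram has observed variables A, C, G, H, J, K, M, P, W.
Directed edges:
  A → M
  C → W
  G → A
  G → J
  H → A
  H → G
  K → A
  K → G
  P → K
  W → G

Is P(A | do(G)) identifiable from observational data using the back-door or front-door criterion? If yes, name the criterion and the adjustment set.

P(A|do(G)): backdoor, adjust for {H, K}.

desc(G)\{G}={A,J,M}; candidates ⊆ {C,H,K,P,W}.
size 0: {}; under {} G still reaches {A,C,H,K,M,P,W} ∋ A.
size 1: {C}, {H}, {K} …(+2); under {C} G still reaches {A,H,K,M,P,W} ∋ A.
{H,K}: G⊥A given {H,K} in G with G→· removed — back-door holds.
P(A|do(G)) = Σ_{H,K} P(A|G,H,K)·P(H,K).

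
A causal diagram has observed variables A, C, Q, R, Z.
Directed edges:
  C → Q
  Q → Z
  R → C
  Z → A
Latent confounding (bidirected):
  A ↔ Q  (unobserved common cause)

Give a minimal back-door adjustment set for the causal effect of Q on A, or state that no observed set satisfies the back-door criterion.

Q→A: no observed back-door set.

desc(Q)\{Q}={A,Z}; candidates ⊆ {C,R}.
Q↔A: latent back-door arc(s) into Q.
size 0: {}; under {} Q still reaches {A,C,R} ∋ A.
size 1: {C}, {R}; under {C} Q still reaches {A} ∋ A.
size 2: {C,R}; under {C,R} Q still reaches {A} ∋ A.
Q↔A cannot be blocked by any observed set — no back-door set.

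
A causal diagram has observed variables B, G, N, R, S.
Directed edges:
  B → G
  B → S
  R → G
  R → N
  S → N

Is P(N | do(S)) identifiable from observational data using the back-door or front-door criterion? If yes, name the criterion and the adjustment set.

P(N|do(S)): backdoor, adjust for ∅.

desc(S)\{S}={N}; candidates ⊆ {B,G,R}.
∅: S⊥N given ∅ in G with S→· removed — back-door holds.
P(N|do(S)) = P(N|S) — no adjustment needed.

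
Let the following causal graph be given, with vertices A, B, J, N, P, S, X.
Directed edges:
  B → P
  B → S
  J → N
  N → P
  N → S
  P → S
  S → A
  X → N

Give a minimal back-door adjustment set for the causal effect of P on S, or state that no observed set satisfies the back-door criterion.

desc(P)\{P}={A,S}; candidates ⊆ {B,J,N,X}.
size 0: {}; under {} P still reaches {A,B,J,N,S,X} ∋ S.
size 1: {B}, {J}, {N} …(+1); under {B} P still reaches {A,J,N,S,X} ∋ S.
{B,N}: P⊥S given {B,N} in G with P→· removed — back-door holds.

P→S: minimal back-door set {B, N}.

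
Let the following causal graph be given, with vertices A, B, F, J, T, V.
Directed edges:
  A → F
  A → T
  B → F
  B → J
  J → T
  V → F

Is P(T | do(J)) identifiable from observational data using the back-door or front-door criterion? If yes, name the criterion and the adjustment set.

desc(J)\{J}={T}; candidates ⊆ {A,B,F,V}.
∅: J⊥T given ∅ in G with J→· removed — back-door holds.
P(T|do(J)) = P(T|J) — no adjustment needed.

P(T|do(J)): backdoor, adjust for ∅.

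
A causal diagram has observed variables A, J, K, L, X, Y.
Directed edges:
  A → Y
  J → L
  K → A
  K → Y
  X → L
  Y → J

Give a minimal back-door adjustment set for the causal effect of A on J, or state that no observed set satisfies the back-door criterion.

desc(A)\{A}={J,L,Y}; candidates ⊆ {K,X}.
size 0: {}; under {} A still reaches {J,K,L,Y} ∋ J.
{K}: A⊥J given {K} in G with A→· removed — back-door holds.

A→J: minimal back-door set {K}.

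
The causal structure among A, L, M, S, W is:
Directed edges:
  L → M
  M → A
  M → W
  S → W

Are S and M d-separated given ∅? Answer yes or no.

Bayes-Ball from S | ∅ reaches {W}.
M ∉ reach(S|∅) ⇒ S ⊥ M | ∅.

Yes — S ⊥ M | ∅.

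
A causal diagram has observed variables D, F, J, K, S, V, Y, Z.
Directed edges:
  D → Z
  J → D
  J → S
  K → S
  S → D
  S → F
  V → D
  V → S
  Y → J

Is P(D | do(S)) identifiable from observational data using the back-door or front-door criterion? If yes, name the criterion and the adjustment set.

desc(S)\{S}={D,F,Z}; candidates ⊆ {J,K,V,Y}.
size 0: {}; under {} S still reaches {D,J,K,V,Y,Z} ∋ D.
size 1: {J}, {K}, {V} …(+1); under {J} S still reaches {D,K,V,Z} ∋ D.
{J,V}: S⊥D given {J,V} in G with S→· removed — back-door holds.
P(D|do(S)) = Σ_{J,V} P(D|S,J,V)·P(J,V).

P(D|do(S)): backdoor, adjust for {J, V}.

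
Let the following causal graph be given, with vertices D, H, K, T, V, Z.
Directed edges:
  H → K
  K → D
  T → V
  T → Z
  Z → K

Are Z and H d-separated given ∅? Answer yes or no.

Bayes-Ball from Z | ∅ reaches {D,K,T,V}.
H ∉ reach(Z|∅) ⇒ Z ⊥ H | ∅.

Yes — Z ⊥ H | ∅.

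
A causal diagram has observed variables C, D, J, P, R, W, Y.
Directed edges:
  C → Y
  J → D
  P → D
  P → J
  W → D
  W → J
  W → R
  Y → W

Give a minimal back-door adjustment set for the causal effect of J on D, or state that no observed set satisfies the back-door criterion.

desc(J)\{J}={D}; candidates ⊆ {C,P,R,W,Y}.
size 0: {}; under {} J still reaches {C,D,P,R,W,Y} ∋ D.
size 1: {C}, {P}, {R} …(+2); under {C} J still reaches {D,P,R,W,Y} ∋ D.
{P,W}: J⊥D given {P,W} in G with J→· removed — back-door holds.

J→D: minimal back-door set {P, W}.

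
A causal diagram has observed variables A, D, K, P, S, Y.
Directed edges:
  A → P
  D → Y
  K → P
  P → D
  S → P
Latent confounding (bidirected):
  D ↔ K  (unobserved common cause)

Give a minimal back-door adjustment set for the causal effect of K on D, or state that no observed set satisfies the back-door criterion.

K→D: no observed back-door set.

desc(K)\{K}={D,P,Y}; candidates ⊆ {A,S}.
K↔D: latent back-door arc(s) into K.
size 0: {}; under {} K still reaches {D,Y} ∋ D.
size 1: {A}, {S}; under {A} K still reaches {D,Y} ∋ D.
size 2: {A,S}; under {A,S} K still reaches {D,Y} ∋ D.
K↔D cannot be blocked by any observed set — no back-door set.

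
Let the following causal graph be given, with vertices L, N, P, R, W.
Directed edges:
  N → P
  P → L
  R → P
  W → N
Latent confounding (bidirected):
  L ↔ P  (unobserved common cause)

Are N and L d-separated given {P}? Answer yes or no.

No — N and L are d-connected given {P}.

Bayes-Ball from N | {P} reaches {L,R,W}.
L ∈ reach(N|{P}) ⇒ N ⊥̸ L | {P}.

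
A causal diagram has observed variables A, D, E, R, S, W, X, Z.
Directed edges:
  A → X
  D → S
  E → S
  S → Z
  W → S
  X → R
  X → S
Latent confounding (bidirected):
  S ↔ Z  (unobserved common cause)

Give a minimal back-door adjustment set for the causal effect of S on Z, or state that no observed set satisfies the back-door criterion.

S→Z: no observed back-door set.

desc(S)\{S}={Z}; candidates ⊆ {A,D,E,R,W,X}.
S↔Z: latent back-door arc(s) into S.
size 0: {}; under {} S still reaches {A,D,E,R,W,X,Z} ∋ Z.
size 1: {A}, {D}, {E} …(+3); under {A} S still reaches {D,E,R,W,X,Z} ∋ Z.
size 2: {A,D}, {A,E}, {A,R} …(+12); under {A,D} S still reaches {E,R,W,X,Z} ∋ Z.
S↔Z cannot be blocked by any observed set — no back-door set.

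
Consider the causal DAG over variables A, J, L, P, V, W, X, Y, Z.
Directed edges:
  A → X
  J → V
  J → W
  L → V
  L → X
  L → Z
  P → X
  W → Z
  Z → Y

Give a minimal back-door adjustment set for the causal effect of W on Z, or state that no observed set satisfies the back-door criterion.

W→Z: minimal back-door set ∅.

desc(W)\{W}={Y,Z}; candidates ⊆ {A,J,L,P,V,X}.
∅: W⊥Z given ∅ in G with W→· removed — back-door holds.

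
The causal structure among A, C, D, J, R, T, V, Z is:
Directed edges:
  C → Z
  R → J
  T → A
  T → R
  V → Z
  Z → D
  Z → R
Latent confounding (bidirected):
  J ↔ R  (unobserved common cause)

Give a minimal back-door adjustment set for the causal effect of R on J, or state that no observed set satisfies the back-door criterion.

desc(R)\{R}={J}; candidates ⊆ {A,C,D,T,V,Z}.
R↔J: latent back-door arc(s) into R.
size 0: {}; under {} R still reaches {A,C,D,J,T,V,Z} ∋ J.
size 1: {A}, {C}, {D} …(+3); under {A} R still reaches {C,D,J,T,V,Z} ∋ J.
size 2: {A,C}, {A,D}, {A,T} …(+12); under {A,C} R still reaches {D,J,T,V,Z} ∋ J.
R↔J cannot be blocked by any observed set — no back-door set.

R→J: no observed back-door set.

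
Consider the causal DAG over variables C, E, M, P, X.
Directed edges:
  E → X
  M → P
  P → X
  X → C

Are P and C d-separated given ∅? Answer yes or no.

No — P and C are d-connected given ∅.

Bayes-Ball from P | ∅ reaches {C,M,X}.
C ∈ reach(P|∅) ⇒ P ⊥̸ C | ∅.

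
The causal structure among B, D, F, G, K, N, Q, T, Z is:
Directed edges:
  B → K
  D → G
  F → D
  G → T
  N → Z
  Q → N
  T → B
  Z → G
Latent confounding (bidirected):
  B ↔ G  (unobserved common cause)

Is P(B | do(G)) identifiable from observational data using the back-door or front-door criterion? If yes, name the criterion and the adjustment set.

desc(G)\{G}={B,K,T}; candidates ⊆ {D,F,N,Q,Z}.
G↔B: latent back-door arc(s) into G.
size 0: {}; under {} G still reaches {B,D,F,K,N,Q,Z} ∋ B.
size 1: {D}, {F}, {N} …(+2); under {D} G still reaches {B,K,N,Q,Z} ∋ B.
size 2: {D,F}, {D,N}, {D,Q} …(+7); under {D,F} G still reaches {B,K,N,Q,Z} ∋ B.
G↔B cannot be blocked by any observed set — no back-door set.
{T}: (i) intercepts every directed G→B path; (ii) no back-door G→{T}; (iii) {G} blocks every back-door {T}→B. Front-door holds.
P(B|do(G)) = Σ_{T} P(T|G) Σ_{G'} P(B|T,G')P(G').

P(B|do(G)): frontdoor, adjust for {T}.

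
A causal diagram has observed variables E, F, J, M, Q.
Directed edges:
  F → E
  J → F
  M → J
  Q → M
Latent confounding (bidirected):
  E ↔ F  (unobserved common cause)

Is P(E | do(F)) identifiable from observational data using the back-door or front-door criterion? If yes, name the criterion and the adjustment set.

desc(F)\{F}={E}; candidates ⊆ {J,M,Q}.
F↔E: latent back-door arc(s) into F.
size 0: {}; under {} F still reaches {E,J,M,Q} ∋ E.
size 1: {J}, {M}, {Q}; under {J} F still reaches {E} ∋ E.
size 2: {J,M}, {J,Q}, {M,Q}; under {J,M} F still reaches {E} ∋ E.
F↔E cannot be blocked by any observed set — no back-door set.
No mediator lies on a directed F→…→E path.
Neither criterion identifies P(E|do(F)) in this graph.

P(E|do(F)): not identifiable (no BD/FD set).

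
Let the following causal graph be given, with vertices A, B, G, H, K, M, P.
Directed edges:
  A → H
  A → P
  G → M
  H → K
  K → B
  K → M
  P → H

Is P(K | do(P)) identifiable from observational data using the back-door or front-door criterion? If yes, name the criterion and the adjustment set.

desc(P)\{P}={B,H,K,M}; candidates ⊆ {A,G}.
size 0: {}; under {} P still reaches {A,B,H,K,M} ∋ K.
{A}: P⊥K given {A} in G with P→· removed — back-door holds.
P(K|do(P)) = Σ_{A} P(K|P,A)·P(A).

P(K|do(P)): backdoor, adjust for {A}.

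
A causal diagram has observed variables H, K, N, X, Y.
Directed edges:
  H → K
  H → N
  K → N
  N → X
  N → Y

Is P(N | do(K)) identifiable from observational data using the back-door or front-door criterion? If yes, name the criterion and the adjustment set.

P(N|do(K)): backdoor, adjust for {H}.

desc(K)\{K}={N,X,Y}; candidates ⊆ {H}.
size 0: {}; under {} K still reaches {H,N,X,Y} ∋ N.
{H}: K⊥N given {H} in G with K→· removed — back-door holds.
P(N|do(K)) = Σ_{H} P(N|K,H)·P(H).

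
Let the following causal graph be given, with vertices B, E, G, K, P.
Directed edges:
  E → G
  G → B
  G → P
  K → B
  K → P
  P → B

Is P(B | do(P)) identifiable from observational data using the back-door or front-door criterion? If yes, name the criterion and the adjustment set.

P(B|do(P)): backdoor, adjust for {G, K}.

desc(P)\{P}={B}; candidates ⊆ {E,G,K}.
size 0: {}; under {} P still reaches {B,E,G,K} ∋ B.
size 1: {E}, {G}, {K}; under {E} P still reaches {B,G,K} ∋ B.
{G,K}: P⊥B given {G,K} in G with P→· removed — back-door holds.
P(B|do(P)) = Σ_{G,K} P(B|P,G,K)·P(G,K).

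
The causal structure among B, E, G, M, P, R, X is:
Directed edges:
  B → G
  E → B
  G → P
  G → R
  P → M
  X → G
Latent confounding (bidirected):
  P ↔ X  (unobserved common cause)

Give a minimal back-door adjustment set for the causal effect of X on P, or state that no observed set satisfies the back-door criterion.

desc(X)\{X}={G,M,P,R}; candidates ⊆ {B,E}.
X↔P: latent back-door arc(s) into X.
size 0: {}; under {} X still reaches {M,P} ∋ P.
size 1: {B}, {E}; under {B} X still reaches {M,P} ∋ P.
size 2: {B,E}; under {B,E} X still reaches {M,P} ∋ P.
X↔P cannot be blocked by any observed set — no back-door set.

X→P: no observed back-door set.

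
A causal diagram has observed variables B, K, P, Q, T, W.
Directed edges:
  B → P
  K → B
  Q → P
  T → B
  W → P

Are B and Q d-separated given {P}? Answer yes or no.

No — B and Q are d-connected given {P}.

Bayes-Ball from B | {P} reaches {K,Q,T,W}.
Q ∈ reach(B|{P}) ⇒ B ⊥̸ Q | {P}.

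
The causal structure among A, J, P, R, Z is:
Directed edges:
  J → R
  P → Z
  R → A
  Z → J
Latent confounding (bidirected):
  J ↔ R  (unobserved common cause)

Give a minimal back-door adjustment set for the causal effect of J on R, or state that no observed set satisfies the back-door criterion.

desc(J)\{J}={A,R}; candidates ⊆ {P,Z}.
J↔R: latent back-door arc(s) into J.
size 0: {}; under {} J still reaches {A,P,R,Z} ∋ R.
size 1: {P}, {Z}; under {P} J still reaches {A,R,Z} ∋ R.
size 2: {P,Z}; under {P,Z} J still reaches {A,R} ∋ R.
J↔R cannot be blocked by any observed set — no back-door set.

J→R: no observed back-door set.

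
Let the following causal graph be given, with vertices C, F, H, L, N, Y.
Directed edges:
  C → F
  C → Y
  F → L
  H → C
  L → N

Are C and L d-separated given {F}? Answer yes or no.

Yes — C ⊥ L | {F}.

Bayes-Ball from C | {F} reaches {H,Y}.
L ∉ reach(C|{F}) ⇒ C ⊥ L | {F}.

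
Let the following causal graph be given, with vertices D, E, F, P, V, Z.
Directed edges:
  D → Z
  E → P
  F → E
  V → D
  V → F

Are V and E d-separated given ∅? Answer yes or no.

Bayes-Ball from V | ∅ reaches {D,E,F,P,Z}.
E ∈ reach(V|∅) ⇒ V ⊥̸ E | ∅.

No — V and E are d-connected given ∅.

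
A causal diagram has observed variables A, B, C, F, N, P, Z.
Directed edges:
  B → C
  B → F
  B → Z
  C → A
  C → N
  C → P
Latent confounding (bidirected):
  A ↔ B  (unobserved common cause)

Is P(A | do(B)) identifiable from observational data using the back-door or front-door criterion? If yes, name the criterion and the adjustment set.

P(A|do(B)): frontdoor, adjust for {C}.

desc(B)\{B}={A,C,F,N,P,Z}; candidates ⊆ {—}.
B↔A: latent back-door arc(s) into B.
size 0: {}; under {} B still reaches {A} ∋ A.
B↔A cannot be blocked by any observed set — no back-door set.
{C}: (i) intercepts every directed B→A path; (ii) no back-door B→{C}; (iii) {B} blocks every back-door {C}→A. Front-door holds.
P(A|do(B)) = Σ_{C} P(C|B) Σ_{B'} P(A|C,B')P(B').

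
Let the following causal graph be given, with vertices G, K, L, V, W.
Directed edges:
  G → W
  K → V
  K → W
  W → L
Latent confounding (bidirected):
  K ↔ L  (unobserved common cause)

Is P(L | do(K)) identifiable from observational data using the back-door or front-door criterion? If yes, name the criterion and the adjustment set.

desc(K)\{K}={L,V,W}; candidates ⊆ {G}.
K↔L: latent back-door arc(s) into K.
size 0: {}; under {} K still reaches {L} ∋ L.
size 1: {G}; under {G} K still reaches {L} ∋ L.
K↔L cannot be blocked by any observed set — no back-door set.
{W}: (i) intercepts every directed K→L path; (ii) no back-door K→{W}; (iii) {K} blocks every back-door {W}→L. Front-door holds.
P(L|do(K)) = Σ_{W} P(W|K) Σ_{K'} P(L|W,K')P(K').

P(L|do(K)): frontdoor, adjust for {W}.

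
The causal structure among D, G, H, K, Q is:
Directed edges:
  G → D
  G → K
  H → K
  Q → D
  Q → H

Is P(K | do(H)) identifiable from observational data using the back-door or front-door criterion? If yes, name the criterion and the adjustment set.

desc(H)\{H}={K}; candidates ⊆ {D,G,Q}.
∅: H⊥K given ∅ in G with H→· removed — back-door holds.
P(K|do(H)) = P(K|H) — no adjustment needed.

P(K|do(H)): backdoor, adjust for ∅.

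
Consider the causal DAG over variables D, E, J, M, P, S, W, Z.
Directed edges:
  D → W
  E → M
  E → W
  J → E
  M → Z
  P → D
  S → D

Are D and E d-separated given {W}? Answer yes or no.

No — D and E are d-connected given {W}.

Bayes-Ball from D | {W} reaches {E,J,M,P,S,Z}.
E ∈ reach(D|{W}) ⇒ D ⊥̸ E | {W}.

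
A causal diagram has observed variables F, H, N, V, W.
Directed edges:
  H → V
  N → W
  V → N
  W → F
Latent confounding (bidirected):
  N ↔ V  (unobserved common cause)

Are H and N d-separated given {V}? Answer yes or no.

No — H and N are d-connected given {V}.

Bayes-Ball from H | {V} reaches {F,N,W}.
N ∈ reach(H|{V}) ⇒ H ⊥̸ N | {V}.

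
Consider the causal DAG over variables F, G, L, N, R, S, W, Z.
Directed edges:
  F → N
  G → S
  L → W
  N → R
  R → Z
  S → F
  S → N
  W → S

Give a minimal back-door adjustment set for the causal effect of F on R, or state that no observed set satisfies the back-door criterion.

desc(F)\{F}={N,R,Z}; candidates ⊆ {G,L,S,W}.
size 0: {}; under {} F still reaches {G,L,N,R,S,W,Z} ∋ R.
{S}: F⊥R given {S} in G with F→· removed — back-door holds.

F→R: minimal back-door set {S}.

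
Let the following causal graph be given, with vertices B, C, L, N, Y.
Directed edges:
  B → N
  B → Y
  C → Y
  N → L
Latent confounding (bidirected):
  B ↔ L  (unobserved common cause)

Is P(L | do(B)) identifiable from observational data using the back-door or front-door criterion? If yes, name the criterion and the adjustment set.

P(L|do(B)): frontdoor, adjust for {N}.

desc(B)\{B}={L,N,Y}; candidates ⊆ {C}.
B↔L: latent back-door arc(s) into B.
size 0: {}; under {} B still reaches {L} ∋ L.
size 1: {C}; under {C} B still reaches {L} ∋ L.
B↔L cannot be blocked by any observed set — no back-door set.
{N}: (i) intercepts every directed B→L path; (ii) no back-door B→{N}; (iii) {B} blocks every back-door {N}→L. Front-door holds.
P(L|do(B)) = Σ_{N} P(N|B) Σ_{B'} P(L|N,B')P(B').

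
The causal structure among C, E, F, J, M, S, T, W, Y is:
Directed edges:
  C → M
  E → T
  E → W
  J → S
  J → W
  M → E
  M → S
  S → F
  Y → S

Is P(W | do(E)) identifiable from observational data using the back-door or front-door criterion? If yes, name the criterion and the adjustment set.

P(W|do(E)): backdoor, adjust for ∅.

desc(E)\{E}={T,W}; candidates ⊆ {C,F,J,M,S,Y}.
∅: E⊥W given ∅ in G with E→· removed — back-door holds.
P(W|do(E)) = P(W|E) — no adjustment needed.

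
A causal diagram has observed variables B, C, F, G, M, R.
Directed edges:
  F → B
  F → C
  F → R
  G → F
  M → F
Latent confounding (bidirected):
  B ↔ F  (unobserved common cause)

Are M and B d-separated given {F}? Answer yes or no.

Bayes-Ball from M | {F} reaches {B,G}.
B ∈ reach(M|{F}) ⇒ M ⊥̸ B | {F}.

No — M and B are d-connected given {F}.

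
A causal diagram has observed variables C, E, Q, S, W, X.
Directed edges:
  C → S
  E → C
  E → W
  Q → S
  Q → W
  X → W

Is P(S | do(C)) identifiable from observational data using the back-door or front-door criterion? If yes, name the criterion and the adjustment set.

desc(C)\{C}={S}; candidates ⊆ {E,Q,W,X}.
∅: C⊥S given ∅ in G with C→· removed — back-door holds.
P(S|do(C)) = P(S|C) — no adjustment needed.

P(S|do(C)): backdoor, adjust for ∅.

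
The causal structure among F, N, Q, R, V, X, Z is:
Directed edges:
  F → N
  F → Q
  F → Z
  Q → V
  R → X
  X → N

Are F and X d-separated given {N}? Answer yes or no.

No — F and X are d-connected given {N}.

Bayes-Ball from F | {N} reaches {Q,R,V,X,Z}.
X ∈ reach(F|{N}) ⇒ F ⊥̸ X | {N}.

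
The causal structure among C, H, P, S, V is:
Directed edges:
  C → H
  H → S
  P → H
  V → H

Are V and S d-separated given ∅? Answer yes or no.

Bayes-Ball from V | ∅ reaches {H,S}.
S ∈ reach(V|∅) ⇒ V ⊥̸ S | ∅.

No — V and S are d-connected given ∅.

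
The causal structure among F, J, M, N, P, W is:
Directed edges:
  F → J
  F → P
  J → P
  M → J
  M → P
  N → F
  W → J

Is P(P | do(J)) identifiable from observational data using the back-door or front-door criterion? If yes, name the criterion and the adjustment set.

P(P|do(J)): backdoor, adjust for {F, M}.

desc(J)\{J}={P}; candidates ⊆ {F,M,N,W}.
size 0: {}; under {} J still reaches {F,M,N,P,W} ∋ P.
size 1: {F}, {M}, {N} …(+1); under {F} J still reaches {M,P,W} ∋ P.
{F,M}: J⊥P given {F,M} in G with J→· removed — back-door holds.
P(P|do(J)) = Σ_{F,M} P(P|J,F,M)·P(F,M).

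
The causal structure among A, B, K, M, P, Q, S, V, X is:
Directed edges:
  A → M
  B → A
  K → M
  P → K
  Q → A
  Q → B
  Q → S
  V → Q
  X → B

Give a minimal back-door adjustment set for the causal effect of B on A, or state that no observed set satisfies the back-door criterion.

B→A: minimal back-door set {Q}.

desc(B)\{B}={A,M}; candidates ⊆ {K,P,Q,S,V,X}.
size 0: {}; under {} B still reaches {A,M,Q,S,V,X} ∋ A.
{Q}: B⊥A given {Q} in G with B→· removed — back-door holds.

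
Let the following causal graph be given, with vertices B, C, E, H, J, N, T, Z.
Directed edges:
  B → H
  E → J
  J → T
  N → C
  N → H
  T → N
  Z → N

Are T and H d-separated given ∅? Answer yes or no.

Bayes-Ball from T | ∅ reaches {C,E,H,J,N}.
H ∈ reach(T|∅) ⇒ T ⊥̸ H | ∅.

No — T and H are d-connected given ∅.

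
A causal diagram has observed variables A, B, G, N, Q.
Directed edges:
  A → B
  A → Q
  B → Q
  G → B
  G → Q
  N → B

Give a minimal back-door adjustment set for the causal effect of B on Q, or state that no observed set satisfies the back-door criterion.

B→Q: minimal back-door set {A, G}.

desc(B)\{B}={Q}; candidates ⊆ {A,G,N}.
size 0: {}; under {} B still reaches {A,G,N,Q} ∋ Q.
size 1: {A}, {G}, {N}; under {A} B still reaches {G,N,Q} ∋ Q.
{A,G}: B⊥Q given {A,G} in G with B→· removed — back-door holds.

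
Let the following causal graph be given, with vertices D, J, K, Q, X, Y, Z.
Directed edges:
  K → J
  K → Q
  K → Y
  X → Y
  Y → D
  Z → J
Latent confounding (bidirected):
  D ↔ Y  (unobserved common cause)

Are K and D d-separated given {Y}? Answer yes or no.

No — K and D are d-connected given {Y}.

Bayes-Ball from K | {Y} reaches {D,J,Q,X}.
D ∈ reach(K|{Y}) ⇒ K ⊥̸ D | {Y}.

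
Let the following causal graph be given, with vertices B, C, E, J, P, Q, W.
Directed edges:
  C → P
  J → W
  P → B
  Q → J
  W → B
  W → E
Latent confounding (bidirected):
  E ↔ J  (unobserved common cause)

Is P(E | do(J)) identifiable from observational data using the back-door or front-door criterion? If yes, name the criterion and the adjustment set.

P(E|do(J)): frontdoor, adjust for {W}.

desc(J)\{J}={B,E,W}; candidates ⊆ {C,P,Q}.
J↔E: latent back-door arc(s) into J.
size 0: {}; under {} J still reaches {E,Q} ∋ E.
size 1: {C}, {P}, {Q}; under {C} J still reaches {E,Q} ∋ E.
size 2: {C,P}, {C,Q}, {P,Q}; under {C,P} J still reaches {E,Q} ∋ E.
J↔E cannot be blocked by any observed set — no back-door set.
{W}: (i) intercepts every directed J→E path; (ii) no back-door J→{W}; (iii) {J} blocks every back-door {W}→E. Front-door holds.
P(E|do(J)) = Σ_{W} P(W|J) Σ_{J'} P(E|W,J')P(J').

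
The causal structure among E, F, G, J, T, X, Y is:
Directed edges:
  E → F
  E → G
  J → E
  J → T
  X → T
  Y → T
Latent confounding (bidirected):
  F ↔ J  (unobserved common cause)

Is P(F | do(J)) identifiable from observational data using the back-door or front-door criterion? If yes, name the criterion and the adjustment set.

P(F|do(J)): frontdoor, adjust for {E}.

desc(J)\{J}={E,F,G,T}; candidates ⊆ {X,Y}.
J↔F: latent back-door arc(s) into J.
size 0: {}; under {} J still reaches {F} ∋ F.
size 1: {X}, {Y}; under {X} J still reaches {F} ∋ F.
size 2: {X,Y}; under {X,Y} J still reaches {F} ∋ F.
J↔F cannot be blocked by any observed set — no back-door set.
{E}: (i) intercepts every directed J→F path; (ii) no back-door J→{E}; (iii) {J} blocks every back-door {E}→F. Front-door holds.
P(F|do(J)) = Σ_{E} P(E|J) Σ_{J'} P(F|E,J')P(J').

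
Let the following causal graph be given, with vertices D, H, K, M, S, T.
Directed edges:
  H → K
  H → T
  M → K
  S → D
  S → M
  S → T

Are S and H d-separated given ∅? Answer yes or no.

Yes — S ⊥ H | ∅.

Bayes-Ball from S | ∅ reaches {D,K,M,T}.
H ∉ reach(S|∅) ⇒ S ⊥ H | ∅.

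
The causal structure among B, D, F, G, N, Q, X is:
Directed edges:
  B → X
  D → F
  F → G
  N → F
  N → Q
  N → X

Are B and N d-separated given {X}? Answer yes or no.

Bayes-Ball from B | {X} reaches {F,G,N,Q}.
N ∈ reach(B|{X}) ⇒ B ⊥̸ N | {X}.

No — B and N are d-connected given {X}.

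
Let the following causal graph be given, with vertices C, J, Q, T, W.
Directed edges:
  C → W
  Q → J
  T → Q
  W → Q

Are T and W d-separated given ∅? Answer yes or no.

Bayes-Ball from T | ∅ reaches {J,Q}.
W ∉ reach(T|∅) ⇒ T ⊥ W | ∅.

Yes — T ⊥ W | ∅.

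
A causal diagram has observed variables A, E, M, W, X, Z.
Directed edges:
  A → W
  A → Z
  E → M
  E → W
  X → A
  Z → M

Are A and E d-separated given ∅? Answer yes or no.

Bayes-Ball from A | ∅ reaches {M,W,X,Z}.
E ∉ reach(A|∅) ⇒ A ⊥ E | ∅.

Yes — A ⊥ E | ∅.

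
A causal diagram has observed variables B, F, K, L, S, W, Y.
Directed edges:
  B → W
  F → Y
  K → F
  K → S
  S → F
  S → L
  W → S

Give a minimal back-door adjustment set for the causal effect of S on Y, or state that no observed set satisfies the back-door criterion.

desc(S)\{S}={F,L,Y}; candidates ⊆ {B,K,W}.
size 0: {}; under {} S still reaches {B,F,K,W,Y} ∋ Y.
{K}: S⊥Y given {K} in G with S→· removed — back-door holds.

S→Y: minimal back-door set {K}.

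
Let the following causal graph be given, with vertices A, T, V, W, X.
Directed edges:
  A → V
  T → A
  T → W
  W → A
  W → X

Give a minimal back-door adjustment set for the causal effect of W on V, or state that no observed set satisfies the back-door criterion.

desc(W)\{W}={A,V,X}; candidates ⊆ {T}.
size 0: {}; under {} W still reaches {A,T,V} ∋ V.
{T}: W⊥V given {T} in G with W→· removed — back-door holds.

W→V: minimal back-door set {T}.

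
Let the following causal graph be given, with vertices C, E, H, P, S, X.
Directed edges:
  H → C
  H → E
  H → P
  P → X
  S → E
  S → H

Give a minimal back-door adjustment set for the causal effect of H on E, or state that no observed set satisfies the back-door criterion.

H→E: minimal back-door set {S}.

desc(H)\{H}={C,E,P,X}; candidates ⊆ {S}.
size 0: {}; under {} H still reaches {E,S} ∋ E.
{S}: H⊥E given {S} in G with H→· removed — back-door holds.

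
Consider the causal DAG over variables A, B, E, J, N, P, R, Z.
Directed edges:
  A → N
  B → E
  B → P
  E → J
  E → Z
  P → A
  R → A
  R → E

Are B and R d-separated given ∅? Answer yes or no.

Yes — B ⊥ R | ∅.

Bayes-Ball from B | ∅ reaches {A,E,J,N,P,Z}.
R ∉ reach(B|∅) ⇒ B ⊥ R | ∅.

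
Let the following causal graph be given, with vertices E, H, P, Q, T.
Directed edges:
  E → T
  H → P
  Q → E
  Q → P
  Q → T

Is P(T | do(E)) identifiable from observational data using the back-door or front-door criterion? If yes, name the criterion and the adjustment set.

P(T|do(E)): backdoor, adjust for {Q}.

desc(E)\{E}={T}; candidates ⊆ {H,P,Q}.
size 0: {}; under {} E still reaches {P,Q,T} ∋ T.
{Q}: E⊥T given {Q} in G with E→· removed — back-door holds.
P(T|do(E)) = Σ_{Q} P(T|E,Q)·P(Q).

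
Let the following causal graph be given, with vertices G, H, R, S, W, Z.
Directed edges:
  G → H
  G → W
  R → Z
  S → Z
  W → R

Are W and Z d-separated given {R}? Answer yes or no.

Yes — W ⊥ Z | {R}.

Bayes-Ball from W | {R} reaches {G,H}.
Z ∉ reach(W|{R}) ⇒ W ⊥ Z | {R}.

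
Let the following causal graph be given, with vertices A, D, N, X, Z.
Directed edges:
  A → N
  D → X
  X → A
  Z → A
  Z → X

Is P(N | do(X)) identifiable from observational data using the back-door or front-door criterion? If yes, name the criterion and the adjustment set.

P(N|do(X)): backdoor, adjust for {Z}.

desc(X)\{X}={A,N}; candidates ⊆ {D,Z}.
size 0: {}; under {} X still reaches {A,D,N,Z} ∋ N.
{Z}: X⊥N given {Z} in G with X→· removed — back-door holds.
P(N|do(X)) = Σ_{Z} P(N|X,Z)·P(Z).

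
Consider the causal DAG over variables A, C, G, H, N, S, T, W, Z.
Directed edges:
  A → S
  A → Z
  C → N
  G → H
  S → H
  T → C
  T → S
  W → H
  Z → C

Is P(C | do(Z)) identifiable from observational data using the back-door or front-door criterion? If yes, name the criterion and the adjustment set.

desc(Z)\{Z}={C,N}; candidates ⊆ {A,G,H,S,T,W}.
∅: Z⊥C given ∅ in G with Z→· removed — back-door holds.
P(C|do(Z)) = P(C|Z) — no adjustment needed.

P(C|do(Z)): backdoor, adjust for ∅.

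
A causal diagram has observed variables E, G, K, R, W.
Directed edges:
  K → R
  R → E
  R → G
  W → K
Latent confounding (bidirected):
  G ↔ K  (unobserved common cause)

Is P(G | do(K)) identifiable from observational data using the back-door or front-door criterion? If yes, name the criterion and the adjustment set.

P(G|do(K)): frontdoor, adjust for {R}.

desc(K)\{K}={E,G,R}; candidates ⊆ {W}.
K↔G: latent back-door arc(s) into K.
size 0: {}; under {} K still reaches {G,W} ∋ G.
size 1: {W}; under {W} K still reaches {G} ∋ G.
K↔G cannot be blocked by any observed set — no back-door set.
{R}: (i) intercepts every directed K→G path; (ii) no back-door K→{R}; (iii) {K} blocks every back-door {R}→G. Front-door holds.
P(G|do(K)) = Σ_{R} P(R|K) Σ_{K'} P(G|R,K')P(K').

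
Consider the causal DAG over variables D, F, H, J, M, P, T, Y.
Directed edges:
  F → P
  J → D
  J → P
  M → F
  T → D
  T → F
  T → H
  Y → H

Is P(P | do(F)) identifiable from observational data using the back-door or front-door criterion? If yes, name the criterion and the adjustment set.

P(P|do(F)): backdoor, adjust for ∅.

desc(F)\{F}={P}; candidates ⊆ {D,H,J,M,T,Y}.
∅: F⊥P given ∅ in G with F→· removed — back-door holds.
P(P|do(F)) = P(P|F) — no adjustment needed.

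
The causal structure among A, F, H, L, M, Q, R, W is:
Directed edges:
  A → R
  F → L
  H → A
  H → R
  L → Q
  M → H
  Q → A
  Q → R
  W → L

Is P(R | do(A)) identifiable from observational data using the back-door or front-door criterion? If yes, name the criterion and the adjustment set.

P(R|do(A)): backdoor, adjust for {H, Q}.

desc(A)\{A}={R}; candidates ⊆ {F,H,L,M,Q,W}.
size 0: {}; under {} A still reaches {F,H,L,M,Q,R,W} ∋ R.
size 1: {F}, {H}, {L} …(+3); under {F} A still reaches {H,L,M,Q,R,W} ∋ R.
{H,Q}: A⊥R given {H,Q} in G with A→· removed — back-door holds.
P(R|do(A)) = Σ_{H,Q} P(R|A,H,Q)·P(H,Q).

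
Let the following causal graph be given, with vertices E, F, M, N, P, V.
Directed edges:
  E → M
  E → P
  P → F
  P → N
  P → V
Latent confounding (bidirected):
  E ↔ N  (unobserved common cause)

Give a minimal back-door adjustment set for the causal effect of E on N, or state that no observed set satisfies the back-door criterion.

desc(E)\{E}={F,M,N,P,V}; candidates ⊆ {—}.
E↔N: latent back-door arc(s) into E.
size 0: {}; under {} E still reaches {N} ∋ N.
E↔N cannot be blocked by any observed set — no back-door set.

E→N: no observed back-door set.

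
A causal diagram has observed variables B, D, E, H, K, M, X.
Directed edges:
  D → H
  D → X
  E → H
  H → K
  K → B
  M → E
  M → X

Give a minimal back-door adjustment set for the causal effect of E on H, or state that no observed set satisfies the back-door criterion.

desc(E)\{E}={B,H,K}; candidates ⊆ {D,M,X}.
∅: E⊥H given ∅ in G with E→· removed — back-door holds.

E→H: minimal back-door set ∅.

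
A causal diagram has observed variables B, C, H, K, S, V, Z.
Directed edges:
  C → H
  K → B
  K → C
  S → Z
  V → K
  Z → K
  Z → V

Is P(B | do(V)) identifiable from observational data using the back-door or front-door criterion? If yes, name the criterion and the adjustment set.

desc(V)\{V}={B,C,H,K}; candidates ⊆ {S,Z}.
size 0: {}; under {} V still reaches {B,C,H,K,S,Z} ∋ B.
{Z}: V⊥B given {Z} in G with V→· removed — back-door holds.
P(B|do(V)) = Σ_{Z} P(B|V,Z)·P(Z).

P(B|do(V)): backdoor, adjust for {Z}.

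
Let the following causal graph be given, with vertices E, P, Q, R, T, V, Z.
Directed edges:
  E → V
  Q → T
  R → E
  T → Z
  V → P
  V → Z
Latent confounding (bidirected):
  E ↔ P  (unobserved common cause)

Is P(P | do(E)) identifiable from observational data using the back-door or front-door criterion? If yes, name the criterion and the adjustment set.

P(P|do(E)): frontdoor, adjust for {V}.

desc(E)\{E}={P,V,Z}; candidates ⊆ {Q,R,T}.
E↔P: latent back-door arc(s) into E.
size 0: {}; under {} E still reaches {P,R} ∋ P.
size 1: {Q}, {R}, {T}; under {Q} E still reaches {P,R} ∋ P.
size 2: {Q,R}, {Q,T}, {R,T}; under {Q,R} E still reaches {P} ∋ P.
E↔P cannot be blocked by any observed set — no back-door set.
{V}: (i) intercepts every directed E→P path; (ii) no back-door E→{V}; (iii) {E} blocks every back-door {V}→P. Front-door holds.
P(P|do(E)) = Σ_{V} P(V|E) Σ_{E'} P(P|V,E')P(E').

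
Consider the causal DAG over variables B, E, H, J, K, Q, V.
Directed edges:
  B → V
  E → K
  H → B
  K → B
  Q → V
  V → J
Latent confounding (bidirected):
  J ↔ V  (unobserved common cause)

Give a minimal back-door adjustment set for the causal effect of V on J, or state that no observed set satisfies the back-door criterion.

desc(V)\{V}={J}; candidates ⊆ {B,E,H,K,Q}.
V↔J: latent back-door arc(s) into V.
size 0: {}; under {} V still reaches {B,E,H,J,K,Q} ∋ J.
size 1: {B}, {E}, {H} …(+2); under {B} V still reaches {J,Q} ∋ J.
size 2: {B,E}, {B,H}, {B,K} …(+7); under {B,E} V still reaches {J,Q} ∋ J.
V↔J cannot be blocked by any observed set — no back-door set.

V→J: no observed back-door set.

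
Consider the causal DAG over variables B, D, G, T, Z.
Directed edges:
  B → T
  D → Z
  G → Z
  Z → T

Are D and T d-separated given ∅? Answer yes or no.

Bayes-Ball from D | ∅ reaches {T,Z}.
T ∈ reach(D|∅) ⇒ D ⊥̸ T | ∅.

No — D and T are d-connected given ∅.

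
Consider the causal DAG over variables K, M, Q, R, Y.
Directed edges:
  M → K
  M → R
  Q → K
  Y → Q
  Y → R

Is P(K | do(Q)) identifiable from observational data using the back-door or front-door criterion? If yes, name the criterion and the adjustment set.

desc(Q)\{Q}={K}; candidates ⊆ {M,R,Y}.
∅: Q⊥K given ∅ in G with Q→· removed — back-door holds.
P(K|do(Q)) = P(K|Q) — no adjustment needed.

P(K|do(Q)): backdoor, adjust for ∅.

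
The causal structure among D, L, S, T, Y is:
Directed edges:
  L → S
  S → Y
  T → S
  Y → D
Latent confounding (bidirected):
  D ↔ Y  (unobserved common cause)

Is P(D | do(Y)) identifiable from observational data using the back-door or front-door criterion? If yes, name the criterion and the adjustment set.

desc(Y)\{Y}={D}; candidates ⊆ {L,S,T}.
Y↔D: latent back-door arc(s) into Y.
size 0: {}; under {} Y still reaches {D,L,S,T} ∋ D.
size 1: {L}, {S}, {T}; under {L} Y still reaches {D,S,T} ∋ D.
size 2: {L,S}, {L,T}, {S,T}; under {L,S} Y still reaches {D} ∋ D.
Y↔D cannot be blocked by any observed set — no back-door set.
No mediator lies on a directed Y→…→D path.
Neither criterion identifies P(D|do(Y)) in this graph.

P(D|do(Y)): not identifiable (no BD/FD set).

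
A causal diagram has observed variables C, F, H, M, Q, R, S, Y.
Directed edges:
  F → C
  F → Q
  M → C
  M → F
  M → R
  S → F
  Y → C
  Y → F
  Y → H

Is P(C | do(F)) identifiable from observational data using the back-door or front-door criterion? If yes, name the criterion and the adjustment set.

P(C|do(F)): backdoor, adjust for {M, Y}.

desc(F)\{F}={C,Q}; candidates ⊆ {H,M,R,S,Y}.
size 0: {}; under {} F still reaches {C,H,M,R,S,Y} ∋ C.
size 1: {H}, {M}, {R} …(+2); under {H} F still reaches {C,M,R,S,Y} ∋ C.
{M,Y}: F⊥C given {M,Y} in G with F→· removed — back-door holds.
P(C|do(F)) = Σ_{M,Y} P(C|F,M,Y)·P(M,Y).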